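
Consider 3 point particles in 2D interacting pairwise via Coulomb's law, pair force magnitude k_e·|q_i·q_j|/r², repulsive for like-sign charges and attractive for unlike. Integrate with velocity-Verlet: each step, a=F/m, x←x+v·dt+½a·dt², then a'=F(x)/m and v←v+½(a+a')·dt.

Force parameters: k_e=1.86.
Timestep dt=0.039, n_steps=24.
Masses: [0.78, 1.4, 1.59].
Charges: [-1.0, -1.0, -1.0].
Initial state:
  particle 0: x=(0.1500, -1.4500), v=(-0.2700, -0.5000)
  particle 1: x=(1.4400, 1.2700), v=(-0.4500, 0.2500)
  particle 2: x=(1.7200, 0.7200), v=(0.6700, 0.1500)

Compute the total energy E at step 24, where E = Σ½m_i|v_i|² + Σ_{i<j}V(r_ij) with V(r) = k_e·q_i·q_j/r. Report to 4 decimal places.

5.0098

step 0: x0=(0.1500, -1.4500) x1=(1.4400, 1.2700) x2=(1.7200, 0.7200)
step 1: x0=(0.1392, -1.4699) x1=(1.4213, 1.2822) x2=(1.7473, 0.7239)
step 2: x0=(0.1280, -1.4905) x1=(1.4002, 1.2988) x2=(1.7768, 0.7243)
step 3: x0=(0.1164, -1.5119) x1=(1.3769, 1.3192) x2=(1.8086, 0.7217)
step 4: x0=(0.1043, -1.5340) x1=(1.3515, 1.3427) x2=(1.8424, 0.7166)
step 5: x0=(0.0917, -1.5568) x1=(1.3242, 1.3690) x2=(1.8781, 0.7095)
step 6: x0=(0.0788, -1.5802) x1=(1.2953, 1.3976) x2=(1.9154, 0.7008)
step 7: x0=(0.0655, -1.6043) x1=(1.2648, 1.4280) x2=(1.9543, 0.6906)
step 8: x0=(0.0518, -1.6290) x1=(1.2331, 1.4601) x2=(1.9944, 0.6794)
step 9: x0=(0.0377, -1.6544) x1=(1.2003, 1.4936) x2=(2.0358, 0.6672)
step 10: x0=(0.0232, -1.6804) x1=(1.1665, 1.5283) x2=(2.0781, 0.6543)
step 11: x0=(0.0084, -1.7069) x1=(1.1318, 1.5640) x2=(2.1214, 0.6407)
step 12: x0=(-0.0067, -1.7340) x1=(1.0964, 1.6006) x2=(2.1656, 0.6266)
step 13: x0=(-0.0222, -1.7616) x1=(1.0603, 1.6380) x2=(2.2105, 0.6121)
step 14: x0=(-0.0380, -1.7897) x1=(1.0236, 1.6762) x2=(2.2560, 0.5972)
step 15: x0=(-0.0541, -1.8184) x1=(0.9864, 1.7150) x2=(2.3022, 0.5819)
step 16: x0=(-0.0705, -1.8475) x1=(0.9488, 1.7543) x2=(2.3489, 0.5664)
step 17: x0=(-0.0872, -1.8771) x1=(0.9107, 1.7942) x2=(2.3961, 0.5507)
step 18: x0=(-0.1042, -1.9071) x1=(0.8722, 1.8346) x2=(2.4438, 0.5347)
step 19: x0=(-0.1214, -1.9376) x1=(0.8334, 1.8754) x2=(2.4920, 0.5186)
step 20: x0=(-0.1389, -1.9685) x1=(0.7943, 1.9167) x2=(2.5405, 0.5024)
step 21: x0=(-0.1567, -1.9998) x1=(0.7549, 1.9583) x2=(2.5894, 0.4860)
step 22: x0=(-0.1747, -2.0315) x1=(0.7153, 2.0002) x2=(2.6386, 0.4694)
step 23: x0=(-0.1929, -2.0636) x1=(0.6754, 2.0425) x2=(2.6882, 0.4528)
step 24: x0=(-0.2114, -2.0961) x1=(0.6353, 2.0851) x2=(2.7381, 0.4361)
step 0 velocities: v0=(-0.2700, -0.5000) v1=(-0.4500, 0.2500) v2=(0.6700, 0.1500)
step 0: KE=0.6862, PE=4.3261, E=5.0122
step 24 velocities: v0=(-0.4766, -0.8364) v1=(-1.0307, 1.0953) v2=(1.2827, -0.4292)
step 24: KE=3.3993, PE=1.6105, E=5.0098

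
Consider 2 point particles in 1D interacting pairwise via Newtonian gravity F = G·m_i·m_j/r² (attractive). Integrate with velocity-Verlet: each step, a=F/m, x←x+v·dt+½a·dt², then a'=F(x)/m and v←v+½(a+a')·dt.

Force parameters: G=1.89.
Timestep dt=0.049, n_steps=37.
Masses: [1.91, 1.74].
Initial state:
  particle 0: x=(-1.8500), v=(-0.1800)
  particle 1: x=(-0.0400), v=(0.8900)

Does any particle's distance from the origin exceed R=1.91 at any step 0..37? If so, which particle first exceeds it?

step 0: x0=(-1.8500) x1=(-0.0400)
step 1: x0=(-1.8576) x1=(0.0023)
step 2: x0=(-1.8629) x1=(0.0421)
step 3: x0=(-1.8661) x1=(0.0795)
step 4: x0=(-1.8672) x1=(0.1146)
step 5: x0=(-1.8662) x1=(0.1475)
step 6: x0=(-1.8633) x1=(0.1782)
step 7: x0=(-1.8586) x1=(0.2069)
step 8: x0=(-1.8519) x1=(0.2335)
step 9: x0=(-1.8435) x1=(0.2582)
step 10: x0=(-1.8333) x1=(0.2809)
step 11: x0=(-1.8212) x1=(0.3017)
step 12: x0=(-1.8075) x1=(0.3205)
step 13: x0=(-1.7920) x1=(0.3374)
step 14: x0=(-1.7748) x1=(0.3524)
step 15: x0=(-1.7558) x1=(0.3655)
step 16: x0=(-1.7350) x1=(0.3767)
step 17: x0=(-1.7125) x1=(0.3859)
step 18: x0=(-1.6882) x1=(0.3931)
step 19: x0=(-1.6621) x1=(0.3984)
step 20: x0=(-1.6341) x1=(0.4016)
step 21: x0=(-1.6042) x1=(0.4027)
step 22: x0=(-1.5724) x1=(0.4017)
step 23: x0=(-1.5385) x1=(0.3984)
step 24: x0=(-1.5025) x1=(0.3928)
step 25: x0=(-1.4643) x1=(0.3849)
step 26: x0=(-1.4238) x1=(0.3743)
step 27: x0=(-1.3809) x1=(0.3611)
step 28: x0=(-1.3354) x1=(0.3451)
step 29: x0=(-1.2870) x1=(0.3260)
step 30: x0=(-1.2357) x1=(0.3035)
step 31: x0=(-1.1810) x1=(0.2774)
step 32: x0=(-1.1226) x1=(0.2472)
step 33: x0=(-1.0600) x1=(0.2124)
step 34: x0=(-0.9925) x1=(0.1722)
step 35: x0=(-0.9192) x1=(0.1257)
step 36: x0=(-0.8386) x1=(0.0712)
step 37: x0=(-0.7485) x1=(0.0063)

no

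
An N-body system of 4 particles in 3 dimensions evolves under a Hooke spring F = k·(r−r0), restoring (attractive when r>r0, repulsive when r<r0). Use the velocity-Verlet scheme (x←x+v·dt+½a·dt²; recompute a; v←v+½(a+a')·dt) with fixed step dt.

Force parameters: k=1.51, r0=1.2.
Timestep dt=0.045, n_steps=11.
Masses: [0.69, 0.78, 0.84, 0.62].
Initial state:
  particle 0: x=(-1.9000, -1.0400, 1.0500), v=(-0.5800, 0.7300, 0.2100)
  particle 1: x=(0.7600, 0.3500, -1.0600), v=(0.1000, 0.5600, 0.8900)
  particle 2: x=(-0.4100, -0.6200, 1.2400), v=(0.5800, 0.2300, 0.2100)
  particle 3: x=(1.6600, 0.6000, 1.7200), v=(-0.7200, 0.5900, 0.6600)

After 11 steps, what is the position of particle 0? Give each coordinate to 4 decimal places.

(-1.1041, -0.1944, 0.9727)

step 0: x0=(-1.9000, -1.0400, 1.0500) x1=(0.7600, 0.3500, -1.0600) x2=(-0.4100, -0.6200, 1.2400) x3=(1.6600, 0.6000, 1.7200)
step 1: x0=(-1.9159, -1.0023, 1.0574) x1=(0.7607, 0.3726, -1.0114) x2=(-0.3814, -0.6077, 1.2475) x3=(1.6176, 0.6218, 1.7439)
step 2: x0=(-1.9112, -0.9551, 1.0610) x1=(0.7539, 0.3900, -0.9461) x2=(-0.3482, -0.5915, 1.2510) x3=(1.5556, 0.6343, 1.7562)
step 3: x0=(-1.8862, -0.8987, 1.0611) x1=(0.7396, 0.4023, -0.8647) x2=(-0.3110, -0.5716, 1.2510) x3=(1.4750, 0.6378, 1.7574)
step 4: x0=(-1.8417, -0.8334, 1.0578) x1=(0.7179, 0.4098, -0.7682) x2=(-0.2702, -0.5480, 1.2475) x3=(1.3770, 0.6327, 1.7477)
step 5: x0=(-1.7785, -0.7599, 1.0516) x1=(0.6891, 0.4127, -0.6578) x2=(-0.2265, -0.5212, 1.2409) x3=(1.2633, 0.6198, 1.7281)
step 6: x0=(-1.6981, -0.6790, 1.0427) x1=(0.6538, 0.4113, -0.5348) x2=(-0.1805, -0.4913, 1.2315) x3=(1.1356, 0.5997, 1.6993)
step 7: x0=(-1.6021, -0.5914, 1.0316) x1=(0.6123, 0.4062, -0.4007) x2=(-0.1329, -0.4589, 1.2196) x3=(0.9959, 0.5736, 1.6625)
step 8: x0=(-1.4924, -0.4981, 1.0187) x1=(0.5653, 0.3977, -0.2575) x2=(-0.0842, -0.4243, 1.2057) x3=(0.8465, 0.5425, 1.6190)
step 9: x0=(-1.3713, -0.4002, 1.0044) x1=(0.5135, 0.3866, -0.1070) x2=(-0.0350, -0.3883, 1.1901) x3=(0.6897, 0.5076, 1.5702)
step 10: x0=(-1.2410, -0.2986, 0.9889) x1=(0.4579, 0.3732, 0.0488) x2=(0.0142, -0.3516, 1.1732) x3=(0.5277, 0.4703, 1.5176)
step 11: x0=(-1.1041, -0.1944, 0.9727) x1=(0.3992, 0.3585, 0.2079) x2=(0.0631, -0.3149, 1.1555) x3=(0.3625, 0.4321, 1.4628)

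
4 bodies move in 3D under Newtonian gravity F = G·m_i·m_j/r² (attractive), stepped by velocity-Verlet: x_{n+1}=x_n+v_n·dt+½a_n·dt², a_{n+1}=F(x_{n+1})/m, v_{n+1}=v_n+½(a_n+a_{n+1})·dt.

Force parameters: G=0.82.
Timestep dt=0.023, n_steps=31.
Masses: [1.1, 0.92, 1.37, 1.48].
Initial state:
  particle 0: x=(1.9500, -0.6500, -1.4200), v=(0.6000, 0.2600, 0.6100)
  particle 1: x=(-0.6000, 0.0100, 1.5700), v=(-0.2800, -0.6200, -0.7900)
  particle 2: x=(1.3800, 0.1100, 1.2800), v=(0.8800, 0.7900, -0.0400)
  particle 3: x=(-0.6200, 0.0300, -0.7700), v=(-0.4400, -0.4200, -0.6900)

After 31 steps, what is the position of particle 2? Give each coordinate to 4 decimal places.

(1.9545, 0.6538, 1.2041)

step 0: x0=(1.9500, -0.6500, -1.4200) x1=(-0.6000, 0.0100, 1.5700) x2=(1.3800, 0.1100, 1.2800) x3=(-0.6200, 0.0300, -0.7700)
step 1: x0=(1.9637, -0.6440, -1.4059) x1=(-0.6064, -0.0043, 1.5517) x2=(1.4002, 0.1282, 1.2790) x3=(-0.6301, 0.0203, -0.7858)
step 2: x0=(1.9774, -0.6380, -1.3917) x1=(-0.6126, -0.0185, 1.5333) x2=(1.4202, 0.1463, 1.2780) x3=(-0.6400, 0.0107, -0.8015)
step 3: x0=(1.9909, -0.6319, -1.3774) x1=(-0.6186, -0.0328, 1.5148) x2=(1.4401, 0.1644, 1.2768) x3=(-0.6499, 0.0010, -0.8171)
step 4: x0=(2.0043, -0.6257, -1.3630) x1=(-0.6245, -0.0470, 1.4960) x2=(1.4599, 0.1825, 1.2755) x3=(-0.6596, -0.0087, -0.8326)
step 5: x0=(2.0176, -0.6195, -1.3485) x1=(-0.6302, -0.0612, 1.4772) x2=(1.4795, 0.2005, 1.2742) x3=(-0.6692, -0.0185, -0.8480)
step 6: x0=(2.0308, -0.6133, -1.3339) x1=(-0.6358, -0.0754, 1.4581) x2=(1.4990, 0.2185, 1.2727) x3=(-0.6788, -0.0282, -0.8633)
step 7: x0=(2.0439, -0.6071, -1.3192) x1=(-0.6412, -0.0896, 1.4390) x2=(1.5184, 0.2365, 1.2712) x3=(-0.6882, -0.0379, -0.8784)
step 8: x0=(2.0568, -0.6007, -1.3044) x1=(-0.6465, -0.1038, 1.4196) x2=(1.5377, 0.2544, 1.2695) x3=(-0.6975, -0.0477, -0.8935)
step 9: x0=(2.0697, -0.5944, -1.2894) x1=(-0.6517, -0.1179, 1.4001) x2=(1.5568, 0.2723, 1.2678) x3=(-0.7067, -0.0574, -0.9084)
step 10: x0=(2.0825, -0.5880, -1.2744) x1=(-0.6567, -0.1321, 1.3805) x2=(1.5759, 0.2902, 1.2659) x3=(-0.7158, -0.0672, -0.9233)
step 11: x0=(2.0951, -0.5816, -1.2593) x1=(-0.6616, -0.1462, 1.3607) x2=(1.5948, 0.3080, 1.2640) x3=(-0.7248, -0.0769, -0.9380)
step 12: x0=(2.1076, -0.5751, -1.2441) x1=(-0.6664, -0.1603, 1.3408) x2=(1.6137, 0.3258, 1.2619) x3=(-0.7337, -0.0867, -0.9526)
step 13: x0=(2.1200, -0.5686, -1.2287) x1=(-0.6710, -0.1744, 1.3207) x2=(1.6324, 0.3435, 1.2598) x3=(-0.7426, -0.0965, -0.9671)
step 14: x0=(2.1323, -0.5620, -1.2133) x1=(-0.6755, -0.1884, 1.3005) x2=(1.6510, 0.3612, 1.2576) x3=(-0.7513, -0.1062, -0.9815)
step 15: x0=(2.1445, -0.5554, -1.1978) x1=(-0.6799, -0.2024, 1.2801) x2=(1.6695, 0.3788, 1.2552) x3=(-0.7599, -0.1160, -0.9958)
step 16: x0=(2.1566, -0.5487, -1.1821) x1=(-0.6842, -0.2164, 1.2596) x2=(1.6880, 0.3964, 1.2528) x3=(-0.7684, -0.1258, -1.0100)
step 17: x0=(2.1686, -0.5420, -1.1664) x1=(-0.6883, -0.2304, 1.2389) x2=(1.7063, 0.4140, 1.2502) x3=(-0.7769, -0.1356, -1.0241)
step 18: x0=(2.1805, -0.5353, -1.1506) x1=(-0.6924, -0.2444, 1.2181) x2=(1.7246, 0.4315, 1.2476) x3=(-0.7852, -0.1454, -1.0381)
step 19: x0=(2.1922, -0.5285, -1.1346) x1=(-0.6963, -0.2583, 1.1971) x2=(1.7427, 0.4489, 1.2448) x3=(-0.7934, -0.1552, -1.0519)
step 20: x0=(2.2039, -0.5217, -1.1186) x1=(-0.7001, -0.2722, 1.1760) x2=(1.7608, 0.4663, 1.2420) x3=(-0.8016, -0.1650, -1.0657)
step 21: x0=(2.2155, -0.5148, -1.1025) x1=(-0.7038, -0.2860, 1.1548) x2=(1.7788, 0.4836, 1.2391) x3=(-0.8097, -0.1748, -1.0793)
step 22: x0=(2.2269, -0.5079, -1.0863) x1=(-0.7074, -0.2998, 1.1334) x2=(1.7967, 0.5009, 1.2360) x3=(-0.8176, -0.1846, -1.0929)
step 23: x0=(2.2382, -0.5010, -1.0699) x1=(-0.7109, -0.3136, 1.1118) x2=(1.8145, 0.5181, 1.2329) x3=(-0.8255, -0.1944, -1.1063)
step 24: x0=(2.2495, -0.4940, -1.0535) x1=(-0.7143, -0.3274, 1.0901) x2=(1.8323, 0.5353, 1.2296) x3=(-0.8333, -0.2042, -1.1196)
step 25: x0=(2.2606, -0.4869, -1.0370) x1=(-0.7176, -0.3411, 1.0683) x2=(1.8500, 0.5524, 1.2263) x3=(-0.8410, -0.2139, -1.1328)
step 26: x0=(2.2716, -0.4798, -1.0204) x1=(-0.7208, -0.3548, 1.0463) x2=(1.8676, 0.5694, 1.2228) x3=(-0.8486, -0.2237, -1.1459)
step 27: x0=(2.2825, -0.4727, -1.0036) x1=(-0.7240, -0.3685, 1.0242) x2=(1.8851, 0.5864, 1.2193) x3=(-0.8562, -0.2335, -1.1589)
step 28: x0=(2.2933, -0.4655, -0.9868) x1=(-0.7270, -0.3821, 1.0019) x2=(1.9026, 0.6033, 1.2156) x3=(-0.8636, -0.2433, -1.1717)
step 29: x0=(2.3040, -0.4583, -0.9699) x1=(-0.7299, -0.3957, 0.9795) x2=(1.9199, 0.6202, 1.2119) x3=(-0.8710, -0.2531, -1.1845)
step 30: x0=(2.3146, -0.4510, -0.9529) x1=(-0.7327, -0.4093, 0.9569) x2=(1.9373, 0.6370, 1.2080) x3=(-0.8783, -0.2629, -1.1971)
step 31: x0=(2.3251, -0.4437, -0.9357) x1=(-0.7355, -0.4228, 0.9342) x2=(1.9545, 0.6538, 1.2041) x3=(-0.8855, -0.2727, -1.2097)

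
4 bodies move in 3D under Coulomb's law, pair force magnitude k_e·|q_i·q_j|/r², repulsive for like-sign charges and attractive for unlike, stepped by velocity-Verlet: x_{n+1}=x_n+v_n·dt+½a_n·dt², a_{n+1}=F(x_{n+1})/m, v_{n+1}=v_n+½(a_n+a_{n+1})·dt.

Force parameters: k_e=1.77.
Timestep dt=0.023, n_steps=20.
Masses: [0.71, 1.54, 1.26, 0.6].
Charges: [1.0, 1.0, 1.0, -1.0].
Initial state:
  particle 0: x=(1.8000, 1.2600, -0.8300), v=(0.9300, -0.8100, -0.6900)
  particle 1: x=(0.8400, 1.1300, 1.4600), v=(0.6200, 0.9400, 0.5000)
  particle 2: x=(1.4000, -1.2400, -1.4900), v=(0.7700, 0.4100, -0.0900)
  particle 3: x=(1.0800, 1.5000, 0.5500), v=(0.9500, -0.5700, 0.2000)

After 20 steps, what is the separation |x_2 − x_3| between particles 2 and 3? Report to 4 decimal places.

3.2702

step 0: x0=(1.8000, 1.2600, -0.8300) x1=(0.8400, 1.1300, 1.4600) x2=(1.4000, -1.2400, -1.4900) x3=(1.0800, 1.5000, 0.5500)
step 1: x0=(1.8213, 1.2415, -0.8457) x1=(0.8543, 1.1517, 1.4713) x2=(1.4177, -1.2306, -1.4921) x3=(1.1018, 1.4865, 0.5550)
step 2: x0=(1.8425, 1.2233, -0.8611) x1=(0.8687, 1.1737, 1.4822) x2=(1.4354, -1.2213, -1.4942) x3=(1.1235, 1.4723, 0.5607)
step 3: x0=(1.8636, 1.2054, -0.8762) x1=(0.8832, 1.1959, 1.4926) x2=(1.4531, -1.2121, -1.4963) x3=(1.1452, 1.4574, 0.5673)
step 4: x0=(1.8846, 1.1877, -0.8910) x1=(0.8979, 1.2182, 1.5026) x2=(1.4707, -1.2030, -1.4985) x3=(1.1666, 1.4420, 0.5747)
step 5: x0=(1.9055, 1.1703, -0.9055) x1=(0.9127, 1.2407, 1.5121) x2=(1.4883, -1.1939, -1.5007) x3=(1.1879, 1.4259, 0.5831)
step 6: x0=(1.9263, 1.1532, -0.9197) x1=(0.9276, 1.2634, 1.5211) x2=(1.5060, -1.1850, -1.5029) x3=(1.2090, 1.4094, 0.5923)
step 7: x0=(1.9470, 1.1363, -0.9336) x1=(0.9426, 1.2862, 1.5297) x2=(1.5236, -1.1762, -1.5052) x3=(1.2299, 1.3925, 0.6025)
step 8: x0=(1.9676, 1.1197, -0.9472) x1=(0.9578, 1.3091, 1.5377) x2=(1.5411, -1.1674, -1.5074) x3=(1.2506, 1.3751, 0.6137)
step 9: x0=(1.9881, 1.1034, -0.9605) x1=(0.9732, 1.3320, 1.5453) x2=(1.5587, -1.1588, -1.5097) x3=(1.2709, 1.3575, 0.6259)
step 10: x0=(2.0086, 1.0874, -0.9736) x1=(0.9887, 1.3550, 1.5523) x2=(1.5762, -1.1503, -1.5120) x3=(1.2910, 1.3397, 0.6392)
step 11: x0=(2.0290, 1.0716, -0.9864) x1=(1.0044, 1.3780, 1.5588) x2=(1.5937, -1.1419, -1.5144) x3=(1.3107, 1.3217, 0.6535)
step 12: x0=(2.0494, 1.0562, -0.9990) x1=(1.0202, 1.4011, 1.5648) x2=(1.6112, -1.1335, -1.5167) x3=(1.3302, 1.3036, 0.6689)
step 13: x0=(2.0698, 1.0409, -1.0112) x1=(1.0363, 1.4240, 1.5703) x2=(1.6286, -1.1253, -1.5191) x3=(1.3492, 1.2856, 0.6855)
step 14: x0=(2.0901, 1.0260, -1.0233) x1=(1.0525, 1.4470, 1.5752) x2=(1.6461, -1.1173, -1.5215) x3=(1.3679, 1.2676, 0.7031)
step 15: x0=(2.1103, 1.0113, -1.0351) x1=(1.0690, 1.4698, 1.5796) x2=(1.6635, -1.1093, -1.5239) x3=(1.3861, 1.2498, 0.7218)
step 16: x0=(2.1306, 0.9969, -1.0466) x1=(1.0856, 1.4925, 1.5835) x2=(1.6808, -1.1014, -1.5264) x3=(1.4039, 1.2322, 0.7416)
step 17: x0=(2.1508, 0.9828, -1.0579) x1=(1.1024, 1.5150, 1.5868) x2=(1.6982, -1.0937, -1.5288) x3=(1.4213, 1.2150, 0.7626)
step 18: x0=(2.1710, 0.9689, -1.0690) x1=(1.1195, 1.5374, 1.5896) x2=(1.7155, -1.0861, -1.5313) x3=(1.4383, 1.1982, 0.7847)
step 19: x0=(2.1912, 0.9554, -1.0799) x1=(1.1367, 1.5595, 1.5919) x2=(1.7327, -1.0787, -1.5338) x3=(1.4548, 1.1820, 0.8078)
step 20: x0=(2.2115, 0.9421, -1.0905) x1=(1.1542, 1.5814, 1.5937) x2=(1.7500, -1.0713, -1.5363) x3=(1.4708, 1.1663, 0.8321)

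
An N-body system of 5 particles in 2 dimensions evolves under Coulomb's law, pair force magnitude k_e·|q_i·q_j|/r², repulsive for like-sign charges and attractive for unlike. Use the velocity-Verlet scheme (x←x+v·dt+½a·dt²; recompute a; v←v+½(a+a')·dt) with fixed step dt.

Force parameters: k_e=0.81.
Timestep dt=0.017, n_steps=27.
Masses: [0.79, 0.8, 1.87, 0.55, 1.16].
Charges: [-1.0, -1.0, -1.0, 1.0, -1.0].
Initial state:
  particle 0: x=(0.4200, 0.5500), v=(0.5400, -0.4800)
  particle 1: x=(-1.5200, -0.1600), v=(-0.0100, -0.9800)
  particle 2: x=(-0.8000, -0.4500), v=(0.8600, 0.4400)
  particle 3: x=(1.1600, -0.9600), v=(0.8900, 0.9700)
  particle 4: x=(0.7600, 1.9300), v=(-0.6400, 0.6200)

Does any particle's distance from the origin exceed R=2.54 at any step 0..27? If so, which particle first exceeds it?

no

step 0: x0=(0.4200, 0.5500) x1=(-1.5200, -0.1600) x2=(-0.8000, -0.4500) x3=(1.1600, -0.9600) x4=(0.7600, 1.9300)
step 1: x0=(0.4293, 0.5418) x1=(-1.5204, -0.1766) x2=(-0.7853, -0.4426) x3=(1.1750, -0.9434) x4=(0.7491, 1.9406)
step 2: x0=(0.4387, 0.5334) x1=(-1.5213, -0.1931) x2=(-0.7704, -0.4353) x3=(1.1898, -0.9266) x4=(0.7384, 1.9513)
step 3: x0=(0.4483, 0.5249) x1=(-1.5228, -0.2095) x2=(-0.7554, -0.4281) x3=(1.2044, -0.9095) x4=(0.7276, 1.9621)
step 4: x0=(0.4581, 0.5163) x1=(-1.5247, -0.2258) x2=(-0.7401, -0.4210) x3=(1.2187, -0.8922) x4=(0.7169, 1.9730)
step 5: x0=(0.4681, 0.5075) x1=(-1.5271, -0.2421) x2=(-0.7247, -0.4141) x3=(1.2328, -0.8747) x4=(0.7063, 1.9840)
step 6: x0=(0.4783, 0.4986) x1=(-1.5299, -0.2583) x2=(-0.7092, -0.4072) x3=(1.2466, -0.8569) x4=(0.6957, 1.9952)
step 7: x0=(0.4887, 0.4896) x1=(-1.5332, -0.2745) x2=(-0.6935, -0.4004) x3=(1.2602, -0.8389) x4=(0.6851, 2.0064)
step 8: x0=(0.4994, 0.4804) x1=(-1.5370, -0.2907) x2=(-0.6776, -0.3937) x3=(1.2735, -0.8207) x4=(0.6746, 2.0177)
step 9: x0=(0.5102, 0.4711) x1=(-1.5412, -0.3069) x2=(-0.6617, -0.3871) x3=(1.2866, -0.8022) x4=(0.6641, 2.0291)
step 10: x0=(0.5213, 0.4617) x1=(-1.5458, -0.3231) x2=(-0.6455, -0.3805) x3=(1.2993, -0.7835) x4=(0.6537, 2.0406)
step 11: x0=(0.5326, 0.4522) x1=(-1.5508, -0.3394) x2=(-0.6293, -0.3740) x3=(1.3119, -0.7645) x4=(0.6433, 2.0522)
step 12: x0=(0.5441, 0.4425) x1=(-1.5562, -0.3556) x2=(-0.6129, -0.3676) x3=(1.3241, -0.7453) x4=(0.6329, 2.0639)
step 13: x0=(0.5559, 0.4327) x1=(-1.5619, -0.3719) x2=(-0.5964, -0.3612) x3=(1.3361, -0.7258) x4=(0.6226, 2.0757)
step 14: x0=(0.5680, 0.4227) x1=(-1.5680, -0.3883) x2=(-0.5798, -0.3549) x3=(1.3477, -0.7061) x4=(0.6123, 2.0876)
step 15: x0=(0.5803, 0.4127) x1=(-1.5745, -0.4047) x2=(-0.5631, -0.3486) x3=(1.3591, -0.6861) x4=(0.6021, 2.0996)
step 16: x0=(0.5929, 0.4025) x1=(-1.5813, -0.4212) x2=(-0.5463, -0.3424) x3=(1.3702, -0.6659) x4=(0.5918, 2.1116)
step 17: x0=(0.6058, 0.3922) x1=(-1.5883, -0.4377) x2=(-0.5295, -0.3362) x3=(1.3809, -0.6454) x4=(0.5816, 2.1238)
step 18: x0=(0.6190, 0.3817) x1=(-1.5957, -0.4543) x2=(-0.5125, -0.3301) x3=(1.3913, -0.6246) x4=(0.5715, 2.1360)
step 19: x0=(0.6325, 0.3711) x1=(-1.6033, -0.4710) x2=(-0.4955, -0.3241) x3=(1.4014, -0.6035) x4=(0.5613, 2.1483)
step 20: x0=(0.6463, 0.3604) x1=(-1.6112, -0.4877) x2=(-0.4784, -0.3180) x3=(1.4112, -0.5821) x4=(0.5512, 2.1607)
step 21: x0=(0.6604, 0.3495) x1=(-1.6194, -0.5045) x2=(-0.4613, -0.3121) x3=(1.4205, -0.5605) x4=(0.5411, 2.1731)
step 22: x0=(0.6749, 0.3385) x1=(-1.6278, -0.5214) x2=(-0.4441, -0.3061) x3=(1.4295, -0.5385) x4=(0.5311, 2.1857)
step 23: x0=(0.6897, 0.3273) x1=(-1.6364, -0.5384) x2=(-0.4268, -0.3002) x3=(1.4382, -0.5163) x4=(0.5210, 2.1983)
step 24: x0=(0.7049, 0.3160) x1=(-1.6452, -0.5554) x2=(-0.4095, -0.2944) x3=(1.4464, -0.4937) x4=(0.5110, 2.2109)
step 25: x0=(0.7205, 0.3045) x1=(-1.6543, -0.5725) x2=(-0.3922, -0.2886) x3=(1.4542, -0.4708) x4=(0.5010, 2.2237)
step 26: x0=(0.7364, 0.2929) x1=(-1.6635, -0.5897) x2=(-0.3748, -0.2828) x3=(1.4615, -0.4476) x4=(0.4910, 2.2365)
step 27: x0=(0.7528, 0.2811) x1=(-1.6729, -0.6069) x2=(-0.3575, -0.2771) x3=(1.4684, -0.4240) x4=(0.4811, 2.2494)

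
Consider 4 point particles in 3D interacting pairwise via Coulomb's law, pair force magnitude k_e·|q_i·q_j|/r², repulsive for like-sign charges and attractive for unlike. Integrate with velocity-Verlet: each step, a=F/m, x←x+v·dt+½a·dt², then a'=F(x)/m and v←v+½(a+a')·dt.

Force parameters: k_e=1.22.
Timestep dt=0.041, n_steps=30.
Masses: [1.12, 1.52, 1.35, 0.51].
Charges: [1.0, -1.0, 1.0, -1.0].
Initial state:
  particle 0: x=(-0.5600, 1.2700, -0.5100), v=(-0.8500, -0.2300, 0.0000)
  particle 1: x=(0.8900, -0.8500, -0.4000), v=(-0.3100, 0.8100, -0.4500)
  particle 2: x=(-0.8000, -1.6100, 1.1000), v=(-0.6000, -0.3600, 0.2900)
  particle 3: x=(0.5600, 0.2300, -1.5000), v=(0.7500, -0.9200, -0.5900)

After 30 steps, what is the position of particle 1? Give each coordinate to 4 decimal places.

step 0: x0=(-0.5600, 1.2700, -0.5100) x1=(0.8900, -0.8500, -0.4000) x2=(-0.8000, -1.6100, 1.1000) x3=(0.5600, 0.2300, -1.5000)
step 1: x0=(-0.5946, 1.2604, -0.5102) x1=(0.8772, -0.8169, -0.4182) x2=(-0.8245, -1.6247, 1.1118) x3=(0.5901, 0.1931, -1.5243)
step 2: x0=(-0.6287, 1.2504, -0.5107) x1=(0.8642, -0.7842, -0.4358) x2=(-0.8487, -1.6395, 1.1234) x3=(0.6191, 0.1578, -1.5490)
step 3: x0=(-0.6623, 1.2400, -0.5116) x1=(0.8511, -0.7517, -0.4529) x2=(-0.8728, -1.6541, 1.1348) x3=(0.6470, 0.1241, -1.5743)
step 4: x0=(-0.6954, 1.2293, -0.5127) x1=(0.8378, -0.7195, -0.4693) x2=(-0.8966, -1.6688, 1.1461) x3=(0.6738, 0.0920, -1.6003)
step 5: x0=(-0.7281, 1.2183, -0.5142) x1=(0.8242, -0.6876, -0.4850) x2=(-0.9203, -1.6834, 1.1571) x3=(0.6997, 0.0614, -1.6273)
step 6: x0=(-0.7603, 1.2070, -0.5159) x1=(0.8105, -0.6560, -0.5000) x2=(-0.9437, -1.6980, 1.1681) x3=(0.7246, 0.0323, -1.6554)
step 7: x0=(-0.7921, 1.1953, -0.5180) x1=(0.7965, -0.6247, -0.5142) x2=(-0.9670, -1.7126, 1.1788) x3=(0.7487, 0.0046, -1.6848)
step 8: x0=(-0.8233, 1.1834, -0.5202) x1=(0.7823, -0.5937, -0.5276) x2=(-0.9901, -1.7272, 1.1894) x3=(0.7721, -0.0217, -1.7155)
step 9: x0=(-0.8542, 1.1713, -0.5228) x1=(0.7679, -0.5629, -0.5403) x2=(-1.0130, -1.7417, 1.1999) x3=(0.7948, -0.0468, -1.7477)
step 10: x0=(-0.8846, 1.1588, -0.5256) x1=(0.7531, -0.5323, -0.5521) x2=(-1.0357, -1.7563, 1.2102) x3=(0.8169, -0.0706, -1.7815)
step 11: x0=(-0.9145, 1.1461, -0.5286) x1=(0.7380, -0.5019, -0.5630) x2=(-1.0583, -1.7708, 1.2204) x3=(0.8386, -0.0935, -1.8169)
step 12: x0=(-0.9440, 1.1332, -0.5319) x1=(0.7225, -0.4716, -0.5731) x2=(-1.0807, -1.7853, 1.2305) x3=(0.8599, -0.1154, -1.8540)
step 13: x0=(-0.9730, 1.1200, -0.5354) x1=(0.7068, -0.4415, -0.5824) x2=(-1.1029, -1.7998, 1.2405) x3=(0.8808, -0.1366, -1.8927)
step 14: x0=(-1.0016, 1.1066, -0.5391) x1=(0.6906, -0.4114, -0.5909) x2=(-1.1250, -1.8143, 1.2503) x3=(0.9015, -0.1570, -1.9330)
step 15: x0=(-1.0297, 1.0930, -0.5430) x1=(0.6740, -0.3813, -0.5986) x2=(-1.1470, -1.8287, 1.2600) x3=(0.9220, -0.1769, -1.9749)
step 16: x0=(-1.0574, 1.0791, -0.5472) x1=(0.6570, -0.3512, -0.6055) x2=(-1.1688, -1.8432, 1.2696) x3=(0.9424, -0.1964, -2.0183)
step 17: x0=(-1.0846, 1.0650, -0.5516) x1=(0.6396, -0.3211, -0.6117) x2=(-1.1904, -1.8576, 1.2792) x3=(0.9627, -0.2155, -2.0631)
step 18: x0=(-1.1114, 1.0508, -0.5561) x1=(0.6217, -0.2909, -0.6172) x2=(-1.2120, -1.8721, 1.2886) x3=(0.9828, -0.2343, -2.1093)
step 19: x0=(-1.1377, 1.0363, -0.5609) x1=(0.6035, -0.2607, -0.6220) x2=(-1.2334, -1.8865, 1.2979) x3=(1.0030, -0.2530, -2.1567)
step 20: x0=(-1.1636, 1.0216, -0.5659) x1=(0.5847, -0.2304, -0.6263) x2=(-1.2546, -1.9010, 1.3071) x3=(1.0231, -0.2715, -2.2052)
step 21: x0=(-1.1889, 1.0068, -0.5712) x1=(0.5655, -0.1999, -0.6299) x2=(-1.2758, -1.9154, 1.3163) x3=(1.0432, -0.2899, -2.2548)
step 22: x0=(-1.2138, 0.9917, -0.5766) x1=(0.5459, -0.1693, -0.6331) x2=(-1.2968, -1.9299, 1.3254) x3=(1.0632, -0.3083, -2.3053)
step 23: x0=(-1.2382, 0.9765, -0.5822) x1=(0.5258, -0.1386, -0.6357) x2=(-1.3177, -1.9443, 1.3344) x3=(1.0833, -0.3267, -2.3567)
step 24: x0=(-1.2622, 0.9611, -0.5879) x1=(0.5052, -0.1078, -0.6378) x2=(-1.3385, -1.9587, 1.3433) x3=(1.1034, -0.3452, -2.4089)
step 25: x0=(-1.2856, 0.9456, -0.5939) x1=(0.4842, -0.0768, -0.6395) x2=(-1.3592, -1.9732, 1.3521) x3=(1.1234, -0.3636, -2.4618)
step 26: x0=(-1.3085, 0.9299, -0.6001) x1=(0.4628, -0.0457, -0.6408) x2=(-1.3797, -1.9876, 1.3609) x3=(1.1435, -0.3822, -2.5154)
step 27: x0=(-1.3309, 0.9140, -0.6064) x1=(0.4408, -0.0144, -0.6417) x2=(-1.4002, -2.0020, 1.3696) x3=(1.1635, -0.4008, -2.5695)
step 28: x0=(-1.3528, 0.8980, -0.6130) x1=(0.4184, 0.0170, -0.6423) x2=(-1.4206, -2.0165, 1.3783) x3=(1.1835, -0.4195, -2.6241)
step 29: x0=(-1.3742, 0.8818, -0.6197) x1=(0.3955, 0.0485, -0.6425) x2=(-1.4408, -2.0309, 1.3869) x3=(1.2035, -0.4384, -2.6792)
step 30: x0=(-1.3950, 0.8655, -0.6265) x1=(0.3721, 0.0802, -0.6424) x2=(-1.4610, -2.0454, 1.3954) x3=(1.2235, -0.4573, -2.7348)

(0.3721, 0.0802, -0.6424)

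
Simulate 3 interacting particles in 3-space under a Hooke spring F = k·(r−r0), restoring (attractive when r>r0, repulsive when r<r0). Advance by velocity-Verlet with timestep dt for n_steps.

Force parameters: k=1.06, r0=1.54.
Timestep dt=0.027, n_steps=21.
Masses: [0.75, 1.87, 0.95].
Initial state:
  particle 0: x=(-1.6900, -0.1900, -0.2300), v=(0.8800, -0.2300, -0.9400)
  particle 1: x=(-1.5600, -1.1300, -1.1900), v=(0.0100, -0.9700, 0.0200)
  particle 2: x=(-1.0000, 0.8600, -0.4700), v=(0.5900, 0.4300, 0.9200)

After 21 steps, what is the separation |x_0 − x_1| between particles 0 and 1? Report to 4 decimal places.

1.4003

step 0: x0=(-1.6900, -0.1900, -0.2300) x1=(-1.5600, -1.1300, -1.1900) x2=(-1.0000, 0.8600, -0.4700)
step 1: x0=(-1.6663, -0.1963, -0.2553) x1=(-1.5597, -1.1561, -1.1894) x2=(-0.9841, 0.8715, -0.4453)
step 2: x0=(-1.6428, -0.2026, -0.2804) x1=(-1.5593, -1.1820, -1.1888) x2=(-0.9682, 0.8826, -0.4208)
step 3: x0=(-1.6194, -0.2090, -0.3053) x1=(-1.5588, -1.2077, -1.1882) x2=(-0.9524, 0.8933, -0.3965)
step 4: x0=(-1.5962, -0.2154, -0.3301) x1=(-1.5583, -1.2331, -1.1875) x2=(-0.9366, 0.9037, -0.3724)
step 5: x0=(-1.5731, -0.2219, -0.3547) x1=(-1.5576, -1.2583, -1.1868) x2=(-0.9209, 0.9136, -0.3486)
step 6: x0=(-1.5501, -0.2285, -0.3792) x1=(-1.5569, -1.2833, -1.1859) x2=(-0.9053, 0.9230, -0.3250)
step 7: x0=(-1.5273, -0.2351, -0.4036) x1=(-1.5560, -1.3079, -1.1850) x2=(-0.8898, 0.9319, -0.3017)
step 8: x0=(-1.5045, -0.2416, -0.4279) x1=(-1.5551, -1.3323, -1.1840) x2=(-0.8744, 0.9403, -0.2786)
step 9: x0=(-1.4818, -0.2482, -0.4520) x1=(-1.5540, -1.3564, -1.1829) x2=(-0.8592, 0.9480, -0.2559)
step 10: x0=(-1.4592, -0.2548, -0.4761) x1=(-1.5528, -1.3802, -1.1817) x2=(-0.8441, 0.9552, -0.2334)
step 11: x0=(-1.4366, -0.2613, -0.5001) x1=(-1.5515, -1.4037, -1.1804) x2=(-0.8293, 0.9617, -0.2112)
step 12: x0=(-1.4141, -0.2677, -0.5240) x1=(-1.5501, -1.4268, -1.1790) x2=(-0.8146, 0.9674, -0.1893)
step 13: x0=(-1.3917, -0.2741, -0.5478) x1=(-1.5486, -1.4496, -1.1774) x2=(-0.8001, 0.9725, -0.1677)
step 14: x0=(-1.3692, -0.2805, -0.5716) x1=(-1.5470, -1.4720, -1.1757) x2=(-0.7859, 0.9767, -0.1464)
step 15: x0=(-1.3468, -0.2867, -0.5953) x1=(-1.5452, -1.4940, -1.1738) x2=(-0.7719, 0.9801, -0.1255)
step 16: x0=(-1.3243, -0.2928, -0.6189) x1=(-1.5433, -1.5156, -1.1718) x2=(-0.7581, 0.9827, -0.1050)
step 17: x0=(-1.3019, -0.2988, -0.6425) x1=(-1.5412, -1.5369, -1.1696) x2=(-0.7447, 0.9844, -0.0849)
step 18: x0=(-1.2794, -0.3047, -0.6660) x1=(-1.5390, -1.5577, -1.1672) x2=(-0.7315, 0.9851, -0.0651)
step 19: x0=(-1.2569, -0.3104, -0.6895) x1=(-1.5367, -1.5781, -1.1646) x2=(-0.7186, 0.9849, -0.0458)
step 20: x0=(-1.2344, -0.3159, -0.7129) x1=(-1.5342, -1.5980, -1.1618) x2=(-0.7060, 0.9838, -0.0269)
step 21: x0=(-1.2118, -0.3214, -0.7363) x1=(-1.5316, -1.6175, -1.1589) x2=(-0.6938, 0.9816, -0.0084)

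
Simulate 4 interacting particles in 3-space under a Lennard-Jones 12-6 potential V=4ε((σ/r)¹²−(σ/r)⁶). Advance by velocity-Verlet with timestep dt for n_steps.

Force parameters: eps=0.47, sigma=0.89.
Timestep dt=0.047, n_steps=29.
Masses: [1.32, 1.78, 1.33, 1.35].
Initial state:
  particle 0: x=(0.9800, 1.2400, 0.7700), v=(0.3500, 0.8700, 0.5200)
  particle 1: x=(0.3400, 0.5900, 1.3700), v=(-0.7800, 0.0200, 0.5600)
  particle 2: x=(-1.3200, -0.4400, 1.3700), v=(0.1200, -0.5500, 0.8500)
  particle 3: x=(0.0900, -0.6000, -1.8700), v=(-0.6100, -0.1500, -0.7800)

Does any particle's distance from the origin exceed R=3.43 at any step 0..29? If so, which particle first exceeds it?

step 0: x0=(0.9800, 1.2400, 0.7700) x1=(0.3400, 0.5900, 1.3700) x2=(-1.3200, -0.4400, 1.3700) x3=(0.0900, -0.6000, -1.8700)
step 1: x0=(0.9958, 1.2803, 0.7950) x1=(0.3038, 0.5914, 1.3959) x2=(-1.3143, -0.4658, 1.4099) x3=(0.0613, -0.6070, -1.9067)
step 2: x0=(1.0104, 1.3193, 0.8211) x1=(0.2684, 0.5936, 1.4210) x2=(-1.3086, -0.4916, 1.4499) x3=(0.0327, -0.6141, -1.9433)
step 3: x0=(1.0240, 1.3573, 0.8480) x1=(0.2338, 0.5966, 1.4455) x2=(-1.3027, -0.5173, 1.4898) x3=(0.0040, -0.6211, -1.9800)
step 4: x0=(1.0365, 1.3944, 0.8757) x1=(0.1997, 0.6002, 1.4694) x2=(-1.2968, -0.5430, 1.5298) x3=(-0.0247, -0.6282, -2.0166)
step 5: x0=(1.0484, 1.4307, 0.9039) x1=(0.1662, 0.6044, 1.4929) x2=(-1.2908, -0.5686, 1.5697) x3=(-0.0533, -0.6352, -2.0533)
step 6: x0=(1.0595, 1.4665, 0.9325) x1=(0.1331, 0.6089, 1.5161) x2=(-1.2847, -0.5941, 1.6096) x3=(-0.0820, -0.6423, -2.0899)
step 7: x0=(1.0702, 1.5017, 0.9615) x1=(0.1004, 0.6137, 1.5391) x2=(-1.2785, -0.6195, 1.6496) x3=(-0.1107, -0.6493, -2.1265)
step 8: x0=(1.0803, 1.5365, 0.9907) x1=(0.0679, 0.6187, 1.5619) x2=(-1.2722, -0.6449, 1.6895) x3=(-0.1394, -0.6564, -2.1632)
step 9: x0=(1.0901, 1.5710, 1.0202) x1=(0.0356, 0.6240, 1.5845) x2=(-1.2658, -0.6701, 1.7294) x3=(-0.1680, -0.6634, -2.1998)
step 10: x0=(1.0996, 1.6053, 1.0498) x1=(0.0035, 0.6293, 1.6070) x2=(-1.2593, -0.6953, 1.7693) x3=(-0.1967, -0.6704, -2.2365)
step 11: x0=(1.1089, 1.6392, 1.0795) x1=(-0.0285, 0.6348, 1.6294) x2=(-1.2528, -0.7204, 1.8091) x3=(-0.2254, -0.6775, -2.2731)
step 12: x0=(1.1179, 1.6730, 1.1094) x1=(-0.0604, 0.6404, 1.6518) x2=(-1.2461, -0.7454, 1.8490) x3=(-0.2540, -0.6845, -2.3097)
step 13: x0=(1.1267, 1.7066, 1.1393) x1=(-0.0923, 0.6460, 1.6741) x2=(-1.2394, -0.7703, 1.8889) x3=(-0.2827, -0.6916, -2.3464)
step 14: x0=(1.1354, 1.7401, 1.1693) x1=(-0.1240, 0.6516, 1.6964) x2=(-1.2326, -0.7951, 1.9287) x3=(-0.3114, -0.6986, -2.3830)
step 15: x0=(1.1439, 1.7735, 1.1994) x1=(-0.1558, 0.6572, 1.7186) x2=(-1.2257, -0.8197, 1.9685) x3=(-0.3400, -0.7057, -2.4196)
step 16: x0=(1.1523, 1.8068, 1.2295) x1=(-0.1875, 0.6629, 1.7408) x2=(-1.2187, -0.8443, 2.0083) x3=(-0.3687, -0.7127, -2.4563)
step 17: x0=(1.1607, 1.8400, 1.2596) x1=(-0.2191, 0.6685, 1.7630) x2=(-1.2117, -0.8688, 2.0481) x3=(-0.3974, -0.7197, -2.4929)
step 18: x0=(1.1689, 1.8731, 1.2898) x1=(-0.2508, 0.6741, 1.7852) x2=(-1.2046, -0.8932, 2.0879) x3=(-0.4261, -0.7268, -2.5295)
step 19: x0=(1.1771, 1.9062, 1.3200) x1=(-0.2825, 0.6797, 1.8074) x2=(-1.1974, -0.9175, 2.1276) x3=(-0.4547, -0.7338, -2.5661)
step 20: x0=(1.1852, 1.9392, 1.3502) x1=(-0.3141, 0.6852, 1.8295) x2=(-1.1902, -0.9416, 2.1673) x3=(-0.4834, -0.7408, -2.6028)
step 21: x0=(1.1933, 1.9721, 1.3804) x1=(-0.3458, 0.6907, 1.8517) x2=(-1.1829, -0.9657, 2.2070) x3=(-0.5121, -0.7479, -2.6394)
step 22: x0=(1.2013, 2.0051, 1.4107) x1=(-0.3775, 0.6961, 1.8739) x2=(-1.1756, -0.9897, 2.2467) x3=(-0.5407, -0.7549, -2.6760)
step 23: x0=(1.2093, 2.0380, 1.4409) x1=(-0.4091, 0.7015, 1.8961) x2=(-1.1682, -1.0136, 2.2864) x3=(-0.5694, -0.7620, -2.7127)
step 24: x0=(1.2172, 2.0708, 1.4712) x1=(-0.4408, 0.7069, 1.9183) x2=(-1.1608, -1.0374, 2.3260) x3=(-0.5981, -0.7690, -2.7493)
step 25: x0=(1.2251, 2.1037, 1.5015) x1=(-0.4725, 0.7122, 1.9405) x2=(-1.1534, -1.0612, 2.3657) x3=(-0.6267, -0.7760, -2.7859)
step 26: x0=(1.2330, 2.1365, 1.5317) x1=(-0.5042, 0.7174, 1.9628) x2=(-1.1459, -1.0848, 2.4053) x3=(-0.6554, -0.7831, -2.8225)
step 27: x0=(1.2409, 2.1693, 1.5620) x1=(-0.5359, 0.7227, 1.9850) x2=(-1.1384, -1.1084, 2.4448) x3=(-0.6841, -0.7901, -2.8592)
step 28: x0=(1.2488, 2.2021, 1.5923) x1=(-0.5676, 0.7279, 2.0072) x2=(-1.1309, -1.1319, 2.4844) x3=(-0.7127, -0.7972, -2.8958)
step 29: x0=(1.2566, 2.2349, 1.6226) x1=(-0.5992, 0.7330, 2.0295) x2=(-1.1233, -1.1553, 2.5240) x3=(-0.7414, -0.8042, -2.9324)

no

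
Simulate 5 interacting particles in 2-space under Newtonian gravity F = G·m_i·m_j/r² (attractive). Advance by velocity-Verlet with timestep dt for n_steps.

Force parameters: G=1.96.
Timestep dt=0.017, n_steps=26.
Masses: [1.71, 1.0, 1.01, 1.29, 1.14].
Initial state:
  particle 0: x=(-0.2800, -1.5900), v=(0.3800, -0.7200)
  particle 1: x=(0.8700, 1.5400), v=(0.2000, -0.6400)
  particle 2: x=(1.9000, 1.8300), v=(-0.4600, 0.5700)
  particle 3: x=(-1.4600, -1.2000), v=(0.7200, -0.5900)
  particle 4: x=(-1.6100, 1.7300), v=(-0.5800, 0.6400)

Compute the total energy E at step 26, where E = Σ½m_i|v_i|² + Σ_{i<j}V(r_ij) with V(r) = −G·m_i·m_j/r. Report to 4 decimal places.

-9.9734

step 0: x0=(-0.2800, -1.5900) x1=(0.8700, 1.5400) x2=(1.9000, 1.8300) x3=(-1.4600, -1.2000) x4=(-1.6100, 1.7300)
step 1: x0=(-0.2738, -1.6021) x1=(0.8736, 1.5291) x2=(1.8919, 1.8396) x3=(-1.4474, -1.2101) x4=(-1.6198, 1.7408)
step 2: x0=(-0.2679, -1.6139) x1=(0.8774, 1.5183) x2=(1.8832, 1.8489) x3=(-1.4342, -1.2202) x4=(-1.6294, 1.7514)
step 3: x0=(-0.2626, -1.6255) x1=(0.8816, 1.5075) x2=(1.8739, 1.8581) x3=(-1.4204, -1.2304) x4=(-1.6388, 1.7619)
step 4: x0=(-0.2577, -1.6368) x1=(0.8861, 1.4968) x2=(1.8640, 1.8670) x3=(-1.4059, -1.2407) x4=(-1.6481, 1.7723)
step 5: x0=(-0.2532, -1.6477) x1=(0.8909, 1.4861) x2=(1.8535, 1.8756) x3=(-1.3907, -1.2511) x4=(-1.6572, 1.7824)
step 6: x0=(-0.2492, -1.6585) x1=(0.8961, 1.4755) x2=(1.8425, 1.8839) x3=(-1.3748, -1.2616) x4=(-1.6661, 1.7924)
step 7: x0=(-0.2456, -1.6689) x1=(0.9016, 1.4650) x2=(1.8308, 1.8920) x3=(-1.3583, -1.2722) x4=(-1.6749, 1.8023)
step 8: x0=(-0.2425, -1.6790) x1=(0.9074, 1.4546) x2=(1.8185, 1.8998) x3=(-1.3411, -1.2829) x4=(-1.6835, 1.8120)
step 9: x0=(-0.2400, -1.6888) x1=(0.9136, 1.4444) x2=(1.8057, 1.9072) x3=(-1.3231, -1.2937) x4=(-1.6920, 1.8216)
step 10: x0=(-0.2379, -1.6983) x1=(0.9201, 1.4343) x2=(1.7922, 1.9143) x3=(-1.3045, -1.3047) x4=(-1.7002, 1.8310)
step 11: x0=(-0.2363, -1.7075) x1=(0.9269, 1.4244) x2=(1.7781, 1.9211) x3=(-1.2851, -1.3158) x4=(-1.7084, 1.8403)
step 12: x0=(-0.2353, -1.7164) x1=(0.9341, 1.4146) x2=(1.7634, 1.9275) x3=(-1.2649, -1.3270) x4=(-1.7163, 1.8495)
step 13: x0=(-0.2348, -1.7249) x1=(0.9417, 1.4051) x2=(1.7481, 1.9335) x3=(-1.2440, -1.3384) x4=(-1.7241, 1.8585)
step 14: x0=(-0.2348, -1.7331) x1=(0.9496, 1.3958) x2=(1.7322, 1.9391) x3=(-1.2222, -1.3500) x4=(-1.7318, 1.8673)
step 15: x0=(-0.2355, -1.7410) x1=(0.9579, 1.3867) x2=(1.7157, 1.9442) x3=(-1.1996, -1.3618) x4=(-1.7393, 1.8760)
step 16: x0=(-0.2368, -1.7485) x1=(0.9666, 1.3779) x2=(1.6985, 1.9489) x3=(-1.1761, -1.3738) x4=(-1.7466, 1.8846)
step 17: x0=(-0.2387, -1.7556) x1=(0.9756, 1.3694) x2=(1.6808, 1.9531) x3=(-1.1517, -1.3860) x4=(-1.7538, 1.8930)
step 18: x0=(-0.2413, -1.7623) x1=(0.9850, 1.3612) x2=(1.6624, 1.9568) x3=(-1.1263, -1.3985) x4=(-1.7608, 1.9014)
step 19: x0=(-0.2446, -1.7686) x1=(0.9948, 1.3534) x2=(1.6433, 1.9600) x3=(-1.0999, -1.4113) x4=(-1.7677, 1.9095)
step 20: x0=(-0.2487, -1.7745) x1=(1.0050, 1.3460) x2=(1.6237, 1.9626) x3=(-1.0724, -1.4243) x4=(-1.7744, 1.9176)
step 21: x0=(-0.2536, -1.7799) x1=(1.0155, 1.3389) x2=(1.6034, 1.9646) x3=(-1.0438, -1.4378) x4=(-1.7809, 1.9255)
step 22: x0=(-0.2594, -1.7848) x1=(1.0264, 1.3324) x2=(1.5825, 1.9659) x3=(-1.0140, -1.4516) x4=(-1.7873, 1.9333)
step 23: x0=(-0.2662, -1.7891) x1=(1.0378, 1.3263) x2=(1.5609, 1.9666) x3=(-0.9828, -1.4659) x4=(-1.7935, 1.9409)
step 24: x0=(-0.2740, -1.7928) x1=(1.0495, 1.3207) x2=(1.5387, 1.9665) x3=(-0.9501, -1.4808) x4=(-1.7996, 1.9484)
step 25: x0=(-0.2830, -1.7959) x1=(1.0616, 1.3158) x2=(1.5159, 1.9657) x3=(-0.9159, -1.4962) x4=(-1.8056, 1.9558)
step 26: x0=(-0.2934, -1.7982) x1=(1.0740, 1.3114) x2=(1.4925, 1.9640) x3=(-0.8798, -1.5124) x4=(-1.8114, 1.9631)
step 0 velocities: v0=(0.3800, -0.7200) v1=(0.2000, -0.6400) v2=(-0.4600, 0.5700) v3=(0.7200, -0.5900) v4=(-0.5800, 0.6400)
step 0: KE=2.0465, PE=-12.0279, E=-9.9814
step 26 velocities: v0=(-0.6524, -0.1114) v1=(0.7444, -0.2342) v2=(-1.3963, -0.1232) v3=(2.1839, -0.9780) v4=(-0.3358, 0.4244)
step 26: KE=5.5316, PE=-15.5050, E=-9.9734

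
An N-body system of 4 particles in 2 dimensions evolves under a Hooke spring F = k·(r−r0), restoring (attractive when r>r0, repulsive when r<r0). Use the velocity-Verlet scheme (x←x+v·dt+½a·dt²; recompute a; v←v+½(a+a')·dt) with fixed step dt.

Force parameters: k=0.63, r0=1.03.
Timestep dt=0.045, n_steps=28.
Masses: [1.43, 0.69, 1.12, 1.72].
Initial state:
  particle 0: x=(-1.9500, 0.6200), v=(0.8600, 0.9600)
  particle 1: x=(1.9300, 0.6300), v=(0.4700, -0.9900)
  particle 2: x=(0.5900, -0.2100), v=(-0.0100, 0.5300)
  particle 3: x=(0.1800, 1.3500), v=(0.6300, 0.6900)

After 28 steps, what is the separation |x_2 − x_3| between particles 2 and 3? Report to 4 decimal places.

step 0: x0=(-1.9500, 0.6200) x1=(1.9300, 0.6300) x2=(0.5900, -0.2100) x3=(0.1800, 1.3500)
step 1: x0=(-1.9088, 0.6632) x1=(1.9473, 0.5855) x2=(0.5888, -0.1854) x3=(0.2083, 1.3806)
step 2: x0=(-1.8627, 0.7061) x1=(1.9571, 0.5412) x2=(0.5863, -0.1592) x3=(0.2364, 1.4102)
step 3: x0=(-1.8118, 0.7489) x1=(1.9594, 0.4976) x2=(0.5825, -0.1315) x3=(0.2644, 1.4388)
step 4: x0=(-1.7563, 0.7913) x1=(1.9544, 0.4547) x2=(0.5774, -0.1024) x3=(0.2922, 1.4663)
step 5: x0=(-1.6961, 0.8334) x1=(1.9421, 0.4128) x2=(0.5711, -0.0719) x3=(0.3199, 1.4929)
step 6: x0=(-1.6315, 0.8750) x1=(1.9229, 0.3721) x2=(0.5637, -0.0399) x3=(0.3475, 1.5184)
step 7: x0=(-1.5626, 0.9162) x1=(1.8969, 0.3329) x2=(0.5552, -0.0067) x3=(0.3749, 1.5429)
step 8: x0=(-1.4897, 0.9568) x1=(1.8645, 0.2954) x2=(0.5457, 0.0279) x3=(0.4022, 1.5663)
step 9: x0=(-1.4129, 0.9968) x1=(1.8258, 0.2597) x2=(0.5352, 0.0637) x3=(0.4293, 1.5887)
step 10: x0=(-1.3324, 1.0361) x1=(1.7814, 0.2260) x2=(0.5239, 0.1006) x3=(0.4564, 1.6101)
step 11: x0=(-1.2484, 1.0748) x1=(1.7314, 0.1945) x2=(0.5117, 0.1387) x3=(0.4833, 1.6304)
step 12: x0=(-1.1613, 1.1128) x1=(1.6764, 0.1652) x2=(0.4987, 0.1778) x3=(0.5100, 1.6498)
step 13: x0=(-1.0712, 1.1500) x1=(1.6166, 0.1384) x2=(0.4851, 0.2179) x3=(0.5367, 1.6681)
step 14: x0=(-0.9784, 1.1865) x1=(1.5526, 0.1140) x2=(0.4708, 0.2589) x3=(0.5632, 1.6855)
step 15: x0=(-0.8832, 1.2222) x1=(1.4848, 0.0922) x2=(0.4560, 0.3008) x3=(0.5897, 1.7019)
step 16: x0=(-0.7858, 1.2571) x1=(1.4135, 0.0730) x2=(0.4407, 0.3435) x3=(0.6160, 1.7174)
step 17: x0=(-0.6865, 1.2912) x1=(1.3392, 0.0563) x2=(0.4249, 0.3869) x3=(0.6422, 1.7320)
step 18: x0=(-0.5856, 1.3247) x1=(1.2623, 0.0423) x2=(0.4088, 0.4311) x3=(0.6684, 1.7457)
step 19: x0=(-0.4834, 1.3574) x1=(1.1833, 0.0309) x2=(0.3924, 0.4758) x3=(0.6945, 1.7586)
step 20: x0=(-0.3800, 1.3894) x1=(1.1025, 0.0219) x2=(0.3758, 0.5212) x3=(0.7205, 1.7707)
step 21: x0=(-0.2759, 1.4207) x1=(1.0203, 0.0154) x2=(0.3590, 0.5670) x3=(0.7466, 1.7820)
step 22: x0=(-0.1711, 1.4515) x1=(0.9370, 0.0113) x2=(0.3422, 0.6132) x3=(0.7726, 1.7926)
step 23: x0=(-0.0660, 1.4818) x1=(0.8529, 0.0095) x2=(0.3253, 0.6598) x3=(0.7986, 1.8024)
step 24: x0=(0.0393, 1.5116) x1=(0.7683, 0.0100) x2=(0.3084, 0.7066) x3=(0.8247, 1.8116)
step 25: x0=(0.1447, 1.5409) x1=(0.6834, 0.0126) x2=(0.2916, 0.7537) x3=(0.8508, 1.8201)
step 26: x0=(0.2500, 1.5699) x1=(0.5985, 0.0174) x2=(0.2748, 0.8008) x3=(0.8770, 1.8280)
step 27: x0=(0.3551, 1.5985) x1=(0.5137, 0.0244) x2=(0.2580, 0.8480) x3=(0.9033, 1.8353)
step 28: x0=(0.4599, 1.6267) x1=(0.4292, 0.0335) x2=(0.2412, 0.8952) x3=(0.9297, 1.8421)

1.1707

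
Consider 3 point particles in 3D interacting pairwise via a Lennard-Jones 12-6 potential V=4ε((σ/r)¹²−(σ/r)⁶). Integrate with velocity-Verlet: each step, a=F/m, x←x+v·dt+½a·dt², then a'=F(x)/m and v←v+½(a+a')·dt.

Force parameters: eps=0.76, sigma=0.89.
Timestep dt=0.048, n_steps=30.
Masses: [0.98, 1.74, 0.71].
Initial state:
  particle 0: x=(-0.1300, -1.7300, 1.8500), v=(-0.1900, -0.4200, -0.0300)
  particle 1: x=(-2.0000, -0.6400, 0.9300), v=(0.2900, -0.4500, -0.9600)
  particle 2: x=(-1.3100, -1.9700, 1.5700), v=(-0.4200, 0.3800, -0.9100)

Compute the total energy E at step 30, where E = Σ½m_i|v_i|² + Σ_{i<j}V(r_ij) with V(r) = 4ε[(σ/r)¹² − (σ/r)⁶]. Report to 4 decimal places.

1.1086

step 0: x0=(-0.1300, -1.7300, 1.8500) x1=(-2.0000, -0.6400, 0.9300) x2=(-1.3100, -1.9700, 1.5700)
step 1: x0=(-0.1408, -1.7505, 1.8482) x1=(-1.9860, -0.6618, 0.8840) x2=(-1.3281, -1.9509, 1.5267)
step 2: x0=(-0.1548, -1.7715, 1.8454) x1=(-1.9718, -0.6839, 0.8382) x2=(-1.3422, -1.9302, 1.4841)
step 3: x0=(-0.1720, -1.7929, 1.8417) x1=(-1.9573, -0.7065, 0.7926) x2=(-1.3525, -1.9078, 1.4423)
step 4: x0=(-0.1924, -1.8145, 1.8369) x1=(-1.9425, -0.7296, 0.7474) x2=(-1.3592, -1.8837, 1.4012)
step 5: x0=(-0.2159, -1.8364, 1.8310) x1=(-1.9274, -0.7534, 0.7025) x2=(-1.3624, -1.8578, 1.3609)
step 6: x0=(-0.2426, -1.8582, 1.8237) x1=(-1.9119, -0.7780, 0.6581) x2=(-1.3622, -1.8300, 1.3212)
step 7: x0=(-0.2727, -1.8800, 1.8148) x1=(-1.8959, -0.8035, 0.6142) x2=(-1.3586, -1.8000, 1.2822)
step 8: x0=(-0.3062, -1.9014, 1.8043) x1=(-1.8793, -0.8301, 0.5712) x2=(-1.3517, -1.7677, 1.2437)
step 9: x0=(-0.3434, -1.9224, 1.7919) x1=(-1.8619, -0.8580, 0.5290) x2=(-1.3417, -1.7329, 1.2056)
step 10: x0=(-0.3842, -1.9427, 1.7772) x1=(-1.8436, -0.8874, 0.4880) x2=(-1.3287, -1.6954, 1.1676)
step 11: x0=(-0.4288, -1.9619, 1.7601) x1=(-1.8242, -0.9184, 0.4485) x2=(-1.3132, -1.6553, 1.1296)
step 12: x0=(-0.4772, -1.9798, 1.7403) x1=(-1.8036, -0.9513, 0.4106) x2=(-1.2956, -1.6126, 1.0912)
step 13: x0=(-0.5293, -1.9961, 1.7176) x1=(-1.7817, -0.9858, 0.3744) x2=(-1.2760, -1.5682, 1.0527)
step 14: x0=(-0.5846, -2.0104, 1.6919) x1=(-1.7591, -1.0211, 0.3392) x2=(-1.2539, -1.5242, 1.0158)
step 15: x0=(-0.6428, -2.0226, 1.6633) x1=(-1.7371, -1.0558, 0.3031) x2=(-1.2261, -1.4848, 0.9850)
step 16: x0=(-0.7032, -2.0329, 1.6323) x1=(-1.7178, -1.0882, 0.2633) x2=(-1.1885, -1.4538, 0.9669)
step 17: x0=(-0.7641, -2.0426, 1.6005) x1=(-1.7016, -1.1185, 0.2196) x2=(-1.1429, -1.4287, 0.9594)
step 18: x0=(-0.8226, -2.0561, 1.5727) x1=(-1.6864, -1.1483, 0.1744) x2=(-1.0980, -1.3996, 0.9497)
step 19: x0=(-0.8777, -2.0780, 1.5527) x1=(-1.6709, -1.1782, 0.1298) x2=(-1.0586, -1.3585, 0.9282)
step 20: x0=(-0.9320, -2.1035, 1.5358) x1=(-1.6545, -1.2085, 0.0862) x2=(-1.0225, -1.3116, 0.8996)
step 21: x0=(-0.9865, -2.1273, 1.5174) x1=(-1.6370, -1.2390, 0.0442) x2=(-0.9888, -1.2666, 0.8693)
step 22: x0=(-1.0412, -2.1472, 1.4960) x1=(-1.6180, -1.2696, 0.0041) x2=(-0.9584, -1.2265, 0.8387)
step 23: x0=(-1.0956, -2.1632, 1.4715) x1=(-1.5975, -1.3003, -0.0340) x2=(-0.9322, -1.1919, 0.8071)
step 24: x0=(-1.1496, -2.1756, 1.4446) x1=(-1.5753, -1.3307, -0.0698) x2=(-0.9108, -1.1627, 0.7737)
step 25: x0=(-1.2030, -2.1851, 1.4154) x1=(-1.5514, -1.3609, -0.1035) x2=(-0.8942, -1.1383, 0.7378)
step 26: x0=(-1.2557, -2.1920, 1.3844) x1=(-1.5259, -1.3906, -0.1349) x2=(-0.8826, -1.1185, 0.6989)
step 27: x0=(-1.3079, -2.1967, 1.3517) x1=(-1.4988, -1.4197, -0.1640) x2=(-0.8757, -1.1030, 0.6568)
step 28: x0=(-1.3594, -2.1996, 1.3176) x1=(-1.4701, -1.4482, -0.1909) x2=(-0.8735, -1.0917, 0.6112)
step 29: x0=(-1.4104, -2.2010, 1.2822) x1=(-1.4401, -1.4760, -0.2158) x2=(-0.8753, -1.0842, 0.5624)
step 30: x0=(-1.4608, -2.2008, 1.2455) x1=(-1.4090, -1.5033, -0.2389) x2=(-0.8805, -1.0802, 0.5112)
step 0 velocities: v0=(-0.1900, -0.4200, -0.0300) v1=(0.2900, -0.4500, -0.9600) v2=(-0.4200, 0.3800, -0.9100)
step 0: KE=1.5636, PE=-0.4518, E=1.1118
step 30 velocities: v0=(-1.0447, 0.0163, -0.7780) v1=(0.6515, -0.5659, -0.4726) v2=(-0.1261, 0.0617, -1.0720)
step 30: KE=2.0886, PE=-0.9801, E=1.1086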